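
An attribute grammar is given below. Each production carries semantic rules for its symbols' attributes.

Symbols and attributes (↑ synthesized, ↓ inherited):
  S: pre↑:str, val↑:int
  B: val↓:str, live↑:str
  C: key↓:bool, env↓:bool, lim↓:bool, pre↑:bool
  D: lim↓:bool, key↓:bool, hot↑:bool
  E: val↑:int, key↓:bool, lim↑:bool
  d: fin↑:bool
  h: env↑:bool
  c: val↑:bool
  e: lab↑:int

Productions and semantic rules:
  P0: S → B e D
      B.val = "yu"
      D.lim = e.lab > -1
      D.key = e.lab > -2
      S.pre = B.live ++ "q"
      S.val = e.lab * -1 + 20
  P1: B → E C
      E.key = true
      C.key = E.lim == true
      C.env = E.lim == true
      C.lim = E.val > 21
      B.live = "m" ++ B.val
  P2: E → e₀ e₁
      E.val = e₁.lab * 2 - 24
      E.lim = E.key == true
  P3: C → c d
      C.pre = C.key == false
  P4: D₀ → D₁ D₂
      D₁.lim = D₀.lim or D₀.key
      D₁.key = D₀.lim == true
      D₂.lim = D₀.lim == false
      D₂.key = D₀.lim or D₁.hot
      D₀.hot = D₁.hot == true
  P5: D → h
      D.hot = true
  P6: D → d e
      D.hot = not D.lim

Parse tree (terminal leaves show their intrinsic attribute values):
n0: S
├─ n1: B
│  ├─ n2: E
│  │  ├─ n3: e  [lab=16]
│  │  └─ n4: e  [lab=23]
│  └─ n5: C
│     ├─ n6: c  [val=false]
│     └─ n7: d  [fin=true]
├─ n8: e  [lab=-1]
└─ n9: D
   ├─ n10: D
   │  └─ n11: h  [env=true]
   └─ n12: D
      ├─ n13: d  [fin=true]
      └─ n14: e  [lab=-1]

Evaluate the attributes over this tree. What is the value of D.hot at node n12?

1. n1.val = "yu"  ["yu"]
2. n2.key = true  [true]
3. n3.lab = 16  [terminal]
4. n4.lab = 23  [terminal]
5. n2.val = 22  [e₁.lab * 2 - 24]
6. n2.lim = true  [E.key == true]
7. n5.key = true  [E.lim == true]
8. n5.env = true  [E.lim == true]
9. n5.lim = true  [E.val > 21]
10. n6.val = false  [terminal]
11. n7.fin = true  [terminal]
12. n5.pre = false  [C.key == false]
13. n1.live = "myu"  ["m" ++ B.val]
14. n8.lab = -1  [terminal]
15. n9.lim = false  [e.lab > -1]
16. n9.key = true  [e.lab > -2]
17. n10.lim = true  [D₀.lim or D₀.key]
18. n10.key = false  [D₀.lim == true]
19. n11.env = true  [terminal]
20. n10.hot = true  [true]
21. n12.lim = true  [D₀.lim == false]
22. n12.key = true  [D₀.lim or D₁.hot]
23. n13.fin = true  [terminal]
24. n14.lab = -1  [terminal]
25. n12.hot = false  [not D.lim]
26. n9.hot = true  [D₁.hot == true]
27. n0.pre = "myuq"  [B.live ++ "q"]
28. n0.val = 21  [e.lab * -1 + 20]

false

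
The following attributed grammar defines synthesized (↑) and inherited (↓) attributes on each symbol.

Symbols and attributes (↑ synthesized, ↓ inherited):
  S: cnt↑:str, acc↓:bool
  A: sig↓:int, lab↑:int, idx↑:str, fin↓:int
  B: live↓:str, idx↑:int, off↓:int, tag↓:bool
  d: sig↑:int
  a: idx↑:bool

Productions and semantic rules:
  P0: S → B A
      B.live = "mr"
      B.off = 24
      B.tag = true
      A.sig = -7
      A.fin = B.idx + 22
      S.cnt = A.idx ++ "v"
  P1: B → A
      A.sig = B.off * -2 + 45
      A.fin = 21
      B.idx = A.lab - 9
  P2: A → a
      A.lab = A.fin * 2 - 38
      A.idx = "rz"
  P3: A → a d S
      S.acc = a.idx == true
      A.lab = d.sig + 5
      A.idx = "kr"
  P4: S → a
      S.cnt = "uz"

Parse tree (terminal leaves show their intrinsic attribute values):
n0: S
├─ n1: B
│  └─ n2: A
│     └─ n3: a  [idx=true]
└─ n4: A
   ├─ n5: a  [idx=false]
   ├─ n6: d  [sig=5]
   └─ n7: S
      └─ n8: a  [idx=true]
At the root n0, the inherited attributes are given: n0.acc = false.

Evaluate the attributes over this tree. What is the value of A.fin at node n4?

17

1. n0.acc = false  [given at root]
2. n1.live = "mr"  ["mr"]
3. n1.off = 24  [24]
4. n1.tag = true  [true]
5. n2.sig = -3  [B.off * -2 + 45]
6. n2.fin = 21  [21]
7. n3.idx = true  [terminal]
8. n2.lab = 4  [A.fin * 2 - 38]
9. n2.idx = "rz"  ["rz"]
10. n1.idx = -5  [A.lab - 9]
11. n4.sig = -7  [-7]
12. n4.fin = 17  [B.idx + 22]
13. n5.idx = false  [terminal]
14. n6.sig = 5  [terminal]
15. n7.acc = false  [a.idx == true]
16. n8.idx = true  [terminal]
17. n7.cnt = "uz"  ["uz"]
18. n4.lab = 10  [d.sig + 5]
19. n4.idx = "kr"  ["kr"]
20. n0.cnt = "krv"  [A.idx ++ "v"]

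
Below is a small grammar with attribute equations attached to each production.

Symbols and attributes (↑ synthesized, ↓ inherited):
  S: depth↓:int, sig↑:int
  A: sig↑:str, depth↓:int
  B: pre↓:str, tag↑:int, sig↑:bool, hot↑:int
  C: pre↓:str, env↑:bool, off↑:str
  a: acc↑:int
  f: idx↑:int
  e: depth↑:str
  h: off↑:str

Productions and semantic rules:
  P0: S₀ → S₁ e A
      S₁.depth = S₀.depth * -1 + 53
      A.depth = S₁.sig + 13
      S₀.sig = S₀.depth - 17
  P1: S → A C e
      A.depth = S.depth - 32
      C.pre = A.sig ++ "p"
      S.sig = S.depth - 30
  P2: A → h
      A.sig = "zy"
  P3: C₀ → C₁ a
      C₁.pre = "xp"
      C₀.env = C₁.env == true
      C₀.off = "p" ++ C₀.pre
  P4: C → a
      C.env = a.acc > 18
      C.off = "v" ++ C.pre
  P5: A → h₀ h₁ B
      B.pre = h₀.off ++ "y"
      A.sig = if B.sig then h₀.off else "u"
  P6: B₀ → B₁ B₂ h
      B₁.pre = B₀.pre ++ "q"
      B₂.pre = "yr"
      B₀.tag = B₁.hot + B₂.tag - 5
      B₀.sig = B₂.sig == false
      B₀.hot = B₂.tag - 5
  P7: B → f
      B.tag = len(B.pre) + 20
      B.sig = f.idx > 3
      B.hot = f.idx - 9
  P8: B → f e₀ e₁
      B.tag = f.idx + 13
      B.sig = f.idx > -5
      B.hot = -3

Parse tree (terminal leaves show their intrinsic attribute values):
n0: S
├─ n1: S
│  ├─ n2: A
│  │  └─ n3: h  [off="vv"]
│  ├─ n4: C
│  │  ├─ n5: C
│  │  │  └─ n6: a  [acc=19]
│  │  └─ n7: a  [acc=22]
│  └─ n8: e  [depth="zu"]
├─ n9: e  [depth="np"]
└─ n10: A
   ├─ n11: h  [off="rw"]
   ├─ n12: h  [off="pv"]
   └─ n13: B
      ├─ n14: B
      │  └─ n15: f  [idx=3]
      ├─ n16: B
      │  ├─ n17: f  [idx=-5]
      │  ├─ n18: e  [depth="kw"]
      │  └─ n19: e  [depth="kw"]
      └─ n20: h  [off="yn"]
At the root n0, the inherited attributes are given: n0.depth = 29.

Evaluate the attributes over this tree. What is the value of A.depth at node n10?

1. n0.depth = 29  [given at root]
2. n1.depth = 24  [S₀.depth * -1 + 53]
3. n2.depth = -8  [S.depth - 32]
4. n3.off = "vv"  [terminal]
5. n2.sig = "zy"  ["zy"]
6. n4.pre = "zyp"  [A.sig ++ "p"]
7. n5.pre = "xp"  ["xp"]
8. n6.acc = 19  [terminal]
9. n5.env = true  [a.acc > 18]
10. n5.off = "vxp"  ["v" ++ C.pre]
11. n7.acc = 22  [terminal]
12. n4.env = true  [C₁.env == true]
13. n4.off = "pzyp"  ["p" ++ C₀.pre]
14. n8.depth = "zu"  [terminal]
15. n1.sig = -6  [S.depth - 30]
16. n9.depth = "np"  [terminal]
17. n10.depth = 7  [S₁.sig + 13]
18. n11.off = "rw"  [terminal]
19. n12.off = "pv"  [terminal]
20. n13.pre = "rwy"  [h₀.off ++ "y"]
21. n14.pre = "rwyq"  [B₀.pre ++ "q"]
22. n15.idx = 3  [terminal]
23. n14.tag = 24  [len(B.pre) + 20]
24. n14.sig = false  [f.idx > 3]
25. n14.hot = -6  [f.idx - 9]
26. n16.pre = "yr"  ["yr"]
27. n17.idx = -5  [terminal]
28. n18.depth = "kw"  [terminal]
29. n19.depth = "kw"  [terminal]
30. n16.tag = 8  [f.idx + 13]
31. n16.sig = false  [f.idx > -5]
32. n16.hot = -3  [-3]
33. n20.off = "yn"  [terminal]
34. n13.tag = -3  [B₁.hot + B₂.tag - 5]
35. n13.sig = true  [B₂.sig == false]
36. n13.hot = 3  [B₂.tag - 5]
37. n10.sig = "rw"  [if B.sig then h₀.off else "u"]
38. n0.sig = 12  [S₀.depth - 17]

7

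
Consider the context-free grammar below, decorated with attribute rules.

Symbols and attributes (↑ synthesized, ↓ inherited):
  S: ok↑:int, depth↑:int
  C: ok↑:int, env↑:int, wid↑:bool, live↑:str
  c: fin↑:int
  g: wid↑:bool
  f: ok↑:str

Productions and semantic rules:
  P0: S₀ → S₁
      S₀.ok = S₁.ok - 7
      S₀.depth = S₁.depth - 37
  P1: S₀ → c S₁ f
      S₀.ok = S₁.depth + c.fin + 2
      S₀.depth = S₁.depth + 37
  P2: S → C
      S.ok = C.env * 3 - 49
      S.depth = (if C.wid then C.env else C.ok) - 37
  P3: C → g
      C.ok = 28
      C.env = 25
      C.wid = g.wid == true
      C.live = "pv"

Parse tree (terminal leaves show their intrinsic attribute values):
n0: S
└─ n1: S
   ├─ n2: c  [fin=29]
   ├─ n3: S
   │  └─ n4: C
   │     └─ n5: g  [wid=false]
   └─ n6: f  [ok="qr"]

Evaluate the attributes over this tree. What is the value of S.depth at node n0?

-9

1. n2.fin = 29  [terminal]
2. n5.wid = false  [terminal]
3. n4.ok = 28  [28]
4. n4.env = 25  [25]
5. n4.wid = false  [g.wid == true]
6. n4.live = "pv"  ["pv"]
7. n3.ok = 26  [C.env * 3 - 49]
8. n3.depth = -9  [(if C.wid then C.env else C.ok) - 37]
9. n6.ok = "qr"  [terminal]
10. n1.ok = 22  [S₁.depth + c.fin + 2]
11. n1.depth = 28  [S₁.depth + 37]
12. n0.ok = 15  [S₁.ok - 7]
13. n0.depth = -9  [S₁.depth - 37]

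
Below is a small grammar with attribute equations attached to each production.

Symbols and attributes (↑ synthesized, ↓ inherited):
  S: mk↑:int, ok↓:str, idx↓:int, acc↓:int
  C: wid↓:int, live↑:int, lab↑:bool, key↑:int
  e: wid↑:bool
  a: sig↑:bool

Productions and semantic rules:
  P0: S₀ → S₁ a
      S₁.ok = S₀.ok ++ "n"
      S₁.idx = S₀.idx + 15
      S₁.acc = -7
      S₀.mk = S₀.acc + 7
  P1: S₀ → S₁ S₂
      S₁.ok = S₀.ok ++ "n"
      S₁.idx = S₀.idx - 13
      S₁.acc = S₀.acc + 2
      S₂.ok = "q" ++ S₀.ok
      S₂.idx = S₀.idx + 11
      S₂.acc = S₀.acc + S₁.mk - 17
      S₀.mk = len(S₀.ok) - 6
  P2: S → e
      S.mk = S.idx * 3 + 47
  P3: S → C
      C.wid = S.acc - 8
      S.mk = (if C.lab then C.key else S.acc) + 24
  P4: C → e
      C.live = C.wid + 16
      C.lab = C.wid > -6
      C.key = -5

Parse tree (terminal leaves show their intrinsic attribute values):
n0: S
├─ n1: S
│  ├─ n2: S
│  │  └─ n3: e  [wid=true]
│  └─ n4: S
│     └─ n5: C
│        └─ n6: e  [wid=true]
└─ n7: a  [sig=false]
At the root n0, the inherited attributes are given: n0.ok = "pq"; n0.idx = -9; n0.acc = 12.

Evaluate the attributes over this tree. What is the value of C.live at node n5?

1. n0.ok = "pq"  [given at root]
2. n0.idx = -9  [given at root]
3. n0.acc = 12  [given at root]
4. n1.ok = "pqn"  [S₀.ok ++ "n"]
5. n1.idx = 6  [S₀.idx + 15]
6. n1.acc = -7  [-7]
7. n2.ok = "pqnn"  [S₀.ok ++ "n"]
8. n2.idx = -7  [S₀.idx - 13]
9. n2.acc = -5  [S₀.acc + 2]
10. n3.wid = true  [terminal]
11. n2.mk = 26  [S.idx * 3 + 47]
12. n4.ok = "qpqn"  ["q" ++ S₀.ok]
13. n4.idx = 17  [S₀.idx + 11]
14. n4.acc = 2  [S₀.acc + S₁.mk - 17]
15. n5.wid = -6  [S.acc - 8]
16. n6.wid = true  [terminal]
17. n5.live = 10  [C.wid + 16]
18. n5.lab = false  [C.wid > -6]
19. n5.key = -5  [-5]
20. n4.mk = 26  [(if C.lab then C.key else S.acc) + 24]
21. n1.mk = -3  [len(S₀.ok) - 6]
22. n7.sig = false  [terminal]
23. n0.mk = 19  [S₀.acc + 7]

10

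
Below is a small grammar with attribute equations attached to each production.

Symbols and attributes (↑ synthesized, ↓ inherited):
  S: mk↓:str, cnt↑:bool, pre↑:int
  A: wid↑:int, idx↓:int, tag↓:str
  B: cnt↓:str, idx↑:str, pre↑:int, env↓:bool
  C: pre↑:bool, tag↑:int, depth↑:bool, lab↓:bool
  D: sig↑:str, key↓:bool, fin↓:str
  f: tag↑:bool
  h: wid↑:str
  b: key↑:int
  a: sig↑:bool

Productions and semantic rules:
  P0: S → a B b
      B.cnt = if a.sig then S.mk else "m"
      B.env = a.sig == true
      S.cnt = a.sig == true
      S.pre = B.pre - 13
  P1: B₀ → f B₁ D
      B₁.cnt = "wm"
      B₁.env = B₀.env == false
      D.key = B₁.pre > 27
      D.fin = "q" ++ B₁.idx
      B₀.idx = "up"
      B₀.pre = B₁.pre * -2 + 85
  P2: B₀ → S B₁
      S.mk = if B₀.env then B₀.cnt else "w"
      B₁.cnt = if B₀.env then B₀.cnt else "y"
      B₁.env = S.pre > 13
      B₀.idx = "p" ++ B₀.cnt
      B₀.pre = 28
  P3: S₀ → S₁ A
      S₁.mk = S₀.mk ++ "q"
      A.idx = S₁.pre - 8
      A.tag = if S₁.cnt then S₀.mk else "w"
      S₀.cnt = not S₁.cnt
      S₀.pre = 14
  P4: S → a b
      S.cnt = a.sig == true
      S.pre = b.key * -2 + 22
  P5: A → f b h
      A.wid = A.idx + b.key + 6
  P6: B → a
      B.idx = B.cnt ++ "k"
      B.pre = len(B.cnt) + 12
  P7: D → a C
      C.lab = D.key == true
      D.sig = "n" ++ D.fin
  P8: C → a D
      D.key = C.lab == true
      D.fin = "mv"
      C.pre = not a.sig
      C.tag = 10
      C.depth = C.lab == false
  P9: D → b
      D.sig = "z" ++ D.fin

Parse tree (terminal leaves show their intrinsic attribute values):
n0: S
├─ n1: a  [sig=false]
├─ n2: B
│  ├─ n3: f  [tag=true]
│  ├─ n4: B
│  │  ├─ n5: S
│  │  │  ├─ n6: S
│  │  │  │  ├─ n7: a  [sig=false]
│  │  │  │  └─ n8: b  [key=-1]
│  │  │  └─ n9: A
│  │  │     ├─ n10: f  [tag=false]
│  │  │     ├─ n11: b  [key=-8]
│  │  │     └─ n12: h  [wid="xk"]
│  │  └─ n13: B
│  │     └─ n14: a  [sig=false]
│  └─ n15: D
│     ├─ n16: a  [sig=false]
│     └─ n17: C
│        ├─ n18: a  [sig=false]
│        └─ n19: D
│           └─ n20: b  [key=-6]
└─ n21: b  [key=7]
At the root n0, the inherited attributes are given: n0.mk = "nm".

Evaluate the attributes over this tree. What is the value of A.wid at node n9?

14

1. n0.mk = "nm"  [given at root]
2. n1.sig = false  [terminal]
3. n2.cnt = "m"  [if a.sig then S.mk else "m"]
4. n2.env = false  [a.sig == true]
5. n3.tag = true  [terminal]
6. n4.cnt = "wm"  ["wm"]
7. n4.env = true  [B₀.env == false]
8. n5.mk = "wm"  [if B₀.env then B₀.cnt else "w"]
9. n6.mk = "wmq"  [S₀.mk ++ "q"]
10. n7.sig = false  [terminal]
11. n8.key = -1  [terminal]
12. n6.cnt = false  [a.sig == true]
13. n6.pre = 24  [b.key * -2 + 22]
14. n9.idx = 16  [S₁.pre - 8]
15. n9.tag = "w"  [if S₁.cnt then S₀.mk else "w"]
16. n10.tag = false  [terminal]
17. n11.key = -8  [terminal]
18. n12.wid = "xk"  [terminal]
19. n9.wid = 14  [A.idx + b.key + 6]
20. n5.cnt = true  [not S₁.cnt]
21. n5.pre = 14  [14]
22. n13.cnt = "wm"  [if B₀.env then B₀.cnt else "y"]
23. n13.env = true  [S.pre > 13]
24. n14.sig = false  [terminal]
25. n13.idx = "wmk"  [B.cnt ++ "k"]
26. n13.pre = 14  [len(B.cnt) + 12]
27. n4.idx = "pwm"  ["p" ++ B₀.cnt]
28. n4.pre = 28  [28]
29. n15.key = true  [B₁.pre > 27]
30. n15.fin = "qpwm"  ["q" ++ B₁.idx]
31. n16.sig = false  [terminal]
32. n17.lab = true  [D.key == true]
33. n18.sig = false  [terminal]
34. n19.key = true  [C.lab == true]
35. n19.fin = "mv"  ["mv"]
36. n20.key = -6  [terminal]
37. n19.sig = "zmv"  ["z" ++ D.fin]
38. n17.pre = true  [not a.sig]
39. n17.tag = 10  [10]
40. n17.depth = false  [C.lab == false]
41. n15.sig = "nqpwm"  ["n" ++ D.fin]
42. n2.idx = "up"  ["up"]
43. n2.pre = 29  [B₁.pre * -2 + 85]
44. n21.key = 7  [terminal]
45. n0.cnt = false  [a.sig == true]
46. n0.pre = 16  [B.pre - 13]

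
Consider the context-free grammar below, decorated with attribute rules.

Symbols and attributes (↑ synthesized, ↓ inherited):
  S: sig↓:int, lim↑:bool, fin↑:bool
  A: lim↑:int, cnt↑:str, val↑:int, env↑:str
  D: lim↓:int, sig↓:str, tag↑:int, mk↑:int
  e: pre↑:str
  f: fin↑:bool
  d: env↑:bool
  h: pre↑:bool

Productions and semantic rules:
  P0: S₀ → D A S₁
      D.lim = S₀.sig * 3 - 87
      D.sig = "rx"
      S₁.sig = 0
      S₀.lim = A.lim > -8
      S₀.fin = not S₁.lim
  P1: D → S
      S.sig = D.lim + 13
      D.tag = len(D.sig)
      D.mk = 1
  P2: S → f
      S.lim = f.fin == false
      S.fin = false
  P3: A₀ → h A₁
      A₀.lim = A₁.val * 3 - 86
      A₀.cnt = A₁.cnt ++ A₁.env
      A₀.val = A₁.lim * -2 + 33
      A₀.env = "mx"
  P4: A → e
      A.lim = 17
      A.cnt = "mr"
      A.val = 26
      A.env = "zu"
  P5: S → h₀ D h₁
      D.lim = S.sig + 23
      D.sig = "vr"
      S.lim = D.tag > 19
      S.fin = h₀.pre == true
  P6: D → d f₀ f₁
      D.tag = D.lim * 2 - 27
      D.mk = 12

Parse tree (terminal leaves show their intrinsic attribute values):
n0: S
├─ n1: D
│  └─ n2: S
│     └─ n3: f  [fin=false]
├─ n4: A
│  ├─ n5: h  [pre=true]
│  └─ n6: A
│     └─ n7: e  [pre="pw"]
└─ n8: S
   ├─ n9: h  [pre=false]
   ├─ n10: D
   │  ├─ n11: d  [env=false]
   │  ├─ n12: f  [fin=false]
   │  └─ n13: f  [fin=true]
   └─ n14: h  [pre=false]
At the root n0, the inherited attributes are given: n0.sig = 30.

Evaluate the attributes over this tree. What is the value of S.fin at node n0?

1. n0.sig = 30  [given at root]
2. n1.lim = 3  [S₀.sig * 3 - 87]
3. n1.sig = "rx"  ["rx"]
4. n2.sig = 16  [D.lim + 13]
5. n3.fin = false  [terminal]
6. n2.lim = true  [f.fin == false]
7. n2.fin = false  [false]
8. n1.tag = 2  [len(D.sig)]
9. n1.mk = 1  [1]
10. n5.pre = true  [terminal]
11. n7.pre = "pw"  [terminal]
12. n6.lim = 17  [17]
13. n6.cnt = "mr"  ["mr"]
14. n6.val = 26  [26]
15. n6.env = "zu"  ["zu"]
16. n4.lim = -8  [A₁.val * 3 - 86]
17. n4.cnt = "mrzu"  [A₁.cnt ++ A₁.env]
18. n4.val = -1  [A₁.lim * -2 + 33]
19. n4.env = "mx"  ["mx"]
20. n8.sig = 0  [0]
21. n9.pre = false  [terminal]
22. n10.lim = 23  [S.sig + 23]
23. n10.sig = "vr"  ["vr"]
24. n11.env = false  [terminal]
25. n12.fin = false  [terminal]
26. n13.fin = true  [terminal]
27. n10.tag = 19  [D.lim * 2 - 27]
28. n10.mk = 12  [12]
29. n14.pre = false  [terminal]
30. n8.lim = false  [D.tag > 19]
31. n8.fin = false  [h₀.pre == true]
32. n0.lim = false  [A.lim > -8]
33. n0.fin = true  [not S₁.lim]

true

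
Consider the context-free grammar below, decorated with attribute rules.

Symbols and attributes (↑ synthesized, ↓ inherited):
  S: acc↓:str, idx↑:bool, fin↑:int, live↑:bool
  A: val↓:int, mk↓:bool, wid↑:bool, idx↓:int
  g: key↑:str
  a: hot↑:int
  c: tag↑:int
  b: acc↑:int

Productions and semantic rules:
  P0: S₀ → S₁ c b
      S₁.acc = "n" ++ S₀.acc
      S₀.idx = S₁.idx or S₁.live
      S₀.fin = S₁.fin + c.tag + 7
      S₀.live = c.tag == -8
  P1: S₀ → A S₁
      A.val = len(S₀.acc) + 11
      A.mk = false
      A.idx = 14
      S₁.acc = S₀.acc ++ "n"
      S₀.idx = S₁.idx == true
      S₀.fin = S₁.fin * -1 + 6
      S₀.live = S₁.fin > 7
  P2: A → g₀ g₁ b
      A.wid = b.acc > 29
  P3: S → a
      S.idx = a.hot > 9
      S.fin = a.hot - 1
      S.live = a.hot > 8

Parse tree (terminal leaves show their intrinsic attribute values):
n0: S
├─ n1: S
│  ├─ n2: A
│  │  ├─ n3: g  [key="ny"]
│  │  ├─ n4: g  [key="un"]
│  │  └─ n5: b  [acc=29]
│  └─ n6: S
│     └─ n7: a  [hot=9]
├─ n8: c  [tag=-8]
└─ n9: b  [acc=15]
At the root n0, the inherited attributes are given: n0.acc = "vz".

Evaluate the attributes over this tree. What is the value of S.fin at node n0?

-3

1. n0.acc = "vz"  [given at root]
2. n1.acc = "nvz"  ["n" ++ S₀.acc]
3. n2.val = 14  [len(S₀.acc) + 11]
4. n2.mk = false  [false]
5. n2.idx = 14  [14]
6. n3.key = "ny"  [terminal]
7. n4.key = "un"  [terminal]
8. n5.acc = 29  [terminal]
9. n2.wid = false  [b.acc > 29]
10. n6.acc = "nvzn"  [S₀.acc ++ "n"]
11. n7.hot = 9  [terminal]
12. n6.idx = false  [a.hot > 9]
13. n6.fin = 8  [a.hot - 1]
14. n6.live = true  [a.hot > 8]
15. n1.idx = false  [S₁.idx == true]
16. n1.fin = -2  [S₁.fin * -1 + 6]
17. n1.live = true  [S₁.fin > 7]
18. n8.tag = -8  [terminal]
19. n9.acc = 15  [terminal]
20. n0.idx = true  [S₁.idx or S₁.live]
21. n0.fin = -3  [S₁.fin + c.tag + 7]
22. n0.live = true  [c.tag == -8]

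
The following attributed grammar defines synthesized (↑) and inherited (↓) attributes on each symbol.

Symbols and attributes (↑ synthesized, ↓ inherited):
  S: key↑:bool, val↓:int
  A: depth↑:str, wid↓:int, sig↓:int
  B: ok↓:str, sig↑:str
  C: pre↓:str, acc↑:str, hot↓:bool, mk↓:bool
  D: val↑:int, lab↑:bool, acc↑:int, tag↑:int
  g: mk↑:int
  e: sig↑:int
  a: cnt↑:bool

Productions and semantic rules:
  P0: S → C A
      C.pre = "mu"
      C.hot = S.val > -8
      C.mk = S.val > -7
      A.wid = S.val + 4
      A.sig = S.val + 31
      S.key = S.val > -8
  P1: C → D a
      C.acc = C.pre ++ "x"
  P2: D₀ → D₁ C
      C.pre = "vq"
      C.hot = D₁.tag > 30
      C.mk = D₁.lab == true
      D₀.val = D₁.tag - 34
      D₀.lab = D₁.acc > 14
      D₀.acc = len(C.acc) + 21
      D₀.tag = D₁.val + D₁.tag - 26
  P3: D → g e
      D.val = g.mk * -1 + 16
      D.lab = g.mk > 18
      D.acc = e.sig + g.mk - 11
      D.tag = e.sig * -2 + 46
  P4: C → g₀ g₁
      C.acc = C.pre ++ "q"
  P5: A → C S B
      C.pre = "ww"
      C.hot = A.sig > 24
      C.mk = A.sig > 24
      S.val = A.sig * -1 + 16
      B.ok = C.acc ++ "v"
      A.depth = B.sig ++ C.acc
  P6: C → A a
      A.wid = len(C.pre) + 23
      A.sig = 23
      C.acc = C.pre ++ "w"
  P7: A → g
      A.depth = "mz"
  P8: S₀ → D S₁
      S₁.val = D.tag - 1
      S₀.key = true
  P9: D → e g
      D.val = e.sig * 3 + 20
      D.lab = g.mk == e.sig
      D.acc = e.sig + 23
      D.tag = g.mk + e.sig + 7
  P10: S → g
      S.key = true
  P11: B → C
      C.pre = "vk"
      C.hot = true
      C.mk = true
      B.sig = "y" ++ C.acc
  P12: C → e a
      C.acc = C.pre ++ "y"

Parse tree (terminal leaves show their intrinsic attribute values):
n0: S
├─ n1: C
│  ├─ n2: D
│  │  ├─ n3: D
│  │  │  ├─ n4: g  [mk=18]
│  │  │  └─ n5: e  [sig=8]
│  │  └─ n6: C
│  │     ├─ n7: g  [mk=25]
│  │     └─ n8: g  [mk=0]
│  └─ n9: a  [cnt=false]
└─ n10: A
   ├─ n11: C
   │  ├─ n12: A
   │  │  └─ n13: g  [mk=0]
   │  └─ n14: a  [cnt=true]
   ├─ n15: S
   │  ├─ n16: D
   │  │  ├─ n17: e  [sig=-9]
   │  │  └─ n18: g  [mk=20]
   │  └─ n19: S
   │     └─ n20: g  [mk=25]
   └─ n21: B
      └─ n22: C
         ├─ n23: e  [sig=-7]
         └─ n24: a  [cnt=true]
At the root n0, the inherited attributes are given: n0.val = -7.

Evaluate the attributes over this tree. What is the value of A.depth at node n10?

"yvkywww"

1. n0.val = -7  [given at root]
2. n1.pre = "mu"  ["mu"]
3. n1.hot = true  [S.val > -8]
4. n1.mk = false  [S.val > -7]
5. n4.mk = 18  [terminal]
6. n5.sig = 8  [terminal]
7. n3.val = -2  [g.mk * -1 + 16]
8. n3.lab = false  [g.mk > 18]
9. n3.acc = 15  [e.sig + g.mk - 11]
10. n3.tag = 30  [e.sig * -2 + 46]
11. n6.pre = "vq"  ["vq"]
12. n6.hot = false  [D₁.tag > 30]
13. n6.mk = false  [D₁.lab == true]
14. n7.mk = 25  [terminal]
15. n8.mk = 0  [terminal]
16. n6.acc = "vqq"  [C.pre ++ "q"]
17. n2.val = -4  [D₁.tag - 34]
18. n2.lab = true  [D₁.acc > 14]
19. n2.acc = 24  [len(C.acc) + 21]
20. n2.tag = 2  [D₁.val + D₁.tag - 26]
21. n9.cnt = false  [terminal]
22. n1.acc = "mux"  [C.pre ++ "x"]
23. n10.wid = -3  [S.val + 4]
24. n10.sig = 24  [S.val + 31]
25. n11.pre = "ww"  ["ww"]
26. n11.hot = false  [A.sig > 24]
27. n11.mk = false  [A.sig > 24]
28. n12.wid = 25  [len(C.pre) + 23]
29. n12.sig = 23  [23]
30. n13.mk = 0  [terminal]
31. n12.depth = "mz"  ["mz"]
32. n14.cnt = true  [terminal]
33. n11.acc = "www"  [C.pre ++ "w"]
34. n15.val = -8  [A.sig * -1 + 16]
35. n17.sig = -9  [terminal]
36. n18.mk = 20  [terminal]
37. n16.val = -7  [e.sig * 3 + 20]
38. n16.lab = false  [g.mk == e.sig]
39. n16.acc = 14  [e.sig + 23]
40. n16.tag = 18  [g.mk + e.sig + 7]
41. n19.val = 17  [D.tag - 1]
42. n20.mk = 25  [terminal]
43. n19.key = true  [true]
44. n15.key = true  [true]
45. n21.ok = "wwwv"  [C.acc ++ "v"]
46. n22.pre = "vk"  ["vk"]
47. n22.hot = true  [true]
48. n22.mk = true  [true]
49. n23.sig = -7  [terminal]
50. n24.cnt = true  [terminal]
51. n22.acc = "vky"  [C.pre ++ "y"]
52. n21.sig = "yvky"  ["y" ++ C.acc]
53. n10.depth = "yvkywww"  [B.sig ++ C.acc]
54. n0.key = true  [S.val > -8]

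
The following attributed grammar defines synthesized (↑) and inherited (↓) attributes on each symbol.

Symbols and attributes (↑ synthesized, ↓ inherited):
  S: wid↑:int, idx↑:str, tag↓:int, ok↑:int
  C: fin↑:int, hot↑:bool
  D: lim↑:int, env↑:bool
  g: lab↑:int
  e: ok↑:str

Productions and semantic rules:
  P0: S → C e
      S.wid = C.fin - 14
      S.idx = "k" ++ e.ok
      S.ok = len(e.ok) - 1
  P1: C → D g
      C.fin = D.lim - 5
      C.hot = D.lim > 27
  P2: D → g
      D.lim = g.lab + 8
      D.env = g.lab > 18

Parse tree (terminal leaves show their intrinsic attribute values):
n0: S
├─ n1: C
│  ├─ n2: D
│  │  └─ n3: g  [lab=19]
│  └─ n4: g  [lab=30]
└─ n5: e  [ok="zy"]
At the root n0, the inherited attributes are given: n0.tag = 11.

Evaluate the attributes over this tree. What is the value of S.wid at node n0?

1. n0.tag = 11  [given at root]
2. n3.lab = 19  [terminal]
3. n2.lim = 27  [g.lab + 8]
4. n2.env = true  [g.lab > 18]
5. n4.lab = 30  [terminal]
6. n1.fin = 22  [D.lim - 5]
7. n1.hot = false  [D.lim > 27]
8. n5.ok = "zy"  [terminal]
9. n0.wid = 8  [C.fin - 14]
10. n0.idx = "kzy"  ["k" ++ e.ok]
11. n0.ok = 1  [len(e.ok) - 1]

8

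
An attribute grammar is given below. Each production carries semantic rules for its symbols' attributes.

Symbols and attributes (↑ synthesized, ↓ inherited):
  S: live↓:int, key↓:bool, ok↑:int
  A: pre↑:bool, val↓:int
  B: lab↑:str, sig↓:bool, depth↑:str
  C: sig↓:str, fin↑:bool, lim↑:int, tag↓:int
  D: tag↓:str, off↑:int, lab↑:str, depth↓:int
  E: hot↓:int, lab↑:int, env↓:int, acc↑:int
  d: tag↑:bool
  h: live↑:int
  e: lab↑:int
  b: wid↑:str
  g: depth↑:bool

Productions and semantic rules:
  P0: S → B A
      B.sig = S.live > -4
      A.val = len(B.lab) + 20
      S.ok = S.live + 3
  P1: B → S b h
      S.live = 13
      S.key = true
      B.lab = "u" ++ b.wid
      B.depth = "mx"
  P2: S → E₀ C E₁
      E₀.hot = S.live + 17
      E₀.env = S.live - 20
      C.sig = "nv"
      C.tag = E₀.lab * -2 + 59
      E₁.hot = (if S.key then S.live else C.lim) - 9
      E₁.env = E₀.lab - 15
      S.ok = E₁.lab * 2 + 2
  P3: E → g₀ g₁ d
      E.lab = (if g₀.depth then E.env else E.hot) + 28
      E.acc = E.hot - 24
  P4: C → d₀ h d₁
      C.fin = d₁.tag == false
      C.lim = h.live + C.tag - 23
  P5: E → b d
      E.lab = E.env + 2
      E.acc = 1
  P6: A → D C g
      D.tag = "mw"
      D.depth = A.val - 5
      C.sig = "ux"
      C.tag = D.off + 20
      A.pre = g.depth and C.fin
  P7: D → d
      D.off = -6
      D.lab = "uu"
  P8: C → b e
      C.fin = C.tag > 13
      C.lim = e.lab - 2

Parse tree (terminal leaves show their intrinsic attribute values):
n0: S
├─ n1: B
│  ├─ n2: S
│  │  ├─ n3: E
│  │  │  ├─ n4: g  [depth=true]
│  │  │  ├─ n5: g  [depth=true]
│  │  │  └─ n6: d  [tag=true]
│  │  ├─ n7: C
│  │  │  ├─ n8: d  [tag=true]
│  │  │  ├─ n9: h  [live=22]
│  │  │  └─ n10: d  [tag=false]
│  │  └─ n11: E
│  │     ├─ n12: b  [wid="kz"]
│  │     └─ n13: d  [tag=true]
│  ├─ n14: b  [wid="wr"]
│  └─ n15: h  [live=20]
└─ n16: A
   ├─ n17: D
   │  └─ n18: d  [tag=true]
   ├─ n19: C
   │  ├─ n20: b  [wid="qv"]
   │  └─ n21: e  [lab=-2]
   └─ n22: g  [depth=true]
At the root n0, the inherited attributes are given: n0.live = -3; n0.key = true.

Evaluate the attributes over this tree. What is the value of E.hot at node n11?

1. n0.live = -3  [given at root]
2. n0.key = true  [given at root]
3. n1.sig = true  [S.live > -4]
4. n2.live = 13  [13]
5. n2.key = true  [true]
6. n3.hot = 30  [S.live + 17]
7. n3.env = -7  [S.live - 20]
8. n4.depth = true  [terminal]
9. n5.depth = true  [terminal]
10. n6.tag = true  [terminal]
11. n3.lab = 21  [(if g₀.depth then E.env else E.hot) + 28]
12. n3.acc = 6  [E.hot - 24]
13. n7.sig = "nv"  ["nv"]
14. n7.tag = 17  [E₀.lab * -2 + 59]
15. n8.tag = true  [terminal]
16. n9.live = 22  [terminal]
17. n10.tag = false  [terminal]
18. n7.fin = true  [d₁.tag == false]
19. n7.lim = 16  [h.live + C.tag - 23]
20. n11.hot = 4  [(if S.key then S.live else C.lim) - 9]
21. n11.env = 6  [E₀.lab - 15]
22. n12.wid = "kz"  [terminal]
23. n13.tag = true  [terminal]
24. n11.lab = 8  [E.env + 2]
25. n11.acc = 1  [1]
26. n2.ok = 18  [E₁.lab * 2 + 2]
27. n14.wid = "wr"  [terminal]
28. n15.live = 20  [terminal]
29. n1.lab = "uwr"  ["u" ++ b.wid]
30. n1.depth = "mx"  ["mx"]
31. n16.val = 23  [len(B.lab) + 20]
32. n17.tag = "mw"  ["mw"]
33. n17.depth = 18  [A.val - 5]
34. n18.tag = true  [terminal]
35. n17.off = -6  [-6]
36. n17.lab = "uu"  ["uu"]
37. n19.sig = "ux"  ["ux"]
38. n19.tag = 14  [D.off + 20]
39. n20.wid = "qv"  [terminal]
40. n21.lab = -2  [terminal]
41. n19.fin = true  [C.tag > 13]
42. n19.lim = -4  [e.lab - 2]
43. n22.depth = true  [terminal]
44. n16.pre = true  [g.depth and C.fin]
45. n0.ok = 0  [S.live + 3]

4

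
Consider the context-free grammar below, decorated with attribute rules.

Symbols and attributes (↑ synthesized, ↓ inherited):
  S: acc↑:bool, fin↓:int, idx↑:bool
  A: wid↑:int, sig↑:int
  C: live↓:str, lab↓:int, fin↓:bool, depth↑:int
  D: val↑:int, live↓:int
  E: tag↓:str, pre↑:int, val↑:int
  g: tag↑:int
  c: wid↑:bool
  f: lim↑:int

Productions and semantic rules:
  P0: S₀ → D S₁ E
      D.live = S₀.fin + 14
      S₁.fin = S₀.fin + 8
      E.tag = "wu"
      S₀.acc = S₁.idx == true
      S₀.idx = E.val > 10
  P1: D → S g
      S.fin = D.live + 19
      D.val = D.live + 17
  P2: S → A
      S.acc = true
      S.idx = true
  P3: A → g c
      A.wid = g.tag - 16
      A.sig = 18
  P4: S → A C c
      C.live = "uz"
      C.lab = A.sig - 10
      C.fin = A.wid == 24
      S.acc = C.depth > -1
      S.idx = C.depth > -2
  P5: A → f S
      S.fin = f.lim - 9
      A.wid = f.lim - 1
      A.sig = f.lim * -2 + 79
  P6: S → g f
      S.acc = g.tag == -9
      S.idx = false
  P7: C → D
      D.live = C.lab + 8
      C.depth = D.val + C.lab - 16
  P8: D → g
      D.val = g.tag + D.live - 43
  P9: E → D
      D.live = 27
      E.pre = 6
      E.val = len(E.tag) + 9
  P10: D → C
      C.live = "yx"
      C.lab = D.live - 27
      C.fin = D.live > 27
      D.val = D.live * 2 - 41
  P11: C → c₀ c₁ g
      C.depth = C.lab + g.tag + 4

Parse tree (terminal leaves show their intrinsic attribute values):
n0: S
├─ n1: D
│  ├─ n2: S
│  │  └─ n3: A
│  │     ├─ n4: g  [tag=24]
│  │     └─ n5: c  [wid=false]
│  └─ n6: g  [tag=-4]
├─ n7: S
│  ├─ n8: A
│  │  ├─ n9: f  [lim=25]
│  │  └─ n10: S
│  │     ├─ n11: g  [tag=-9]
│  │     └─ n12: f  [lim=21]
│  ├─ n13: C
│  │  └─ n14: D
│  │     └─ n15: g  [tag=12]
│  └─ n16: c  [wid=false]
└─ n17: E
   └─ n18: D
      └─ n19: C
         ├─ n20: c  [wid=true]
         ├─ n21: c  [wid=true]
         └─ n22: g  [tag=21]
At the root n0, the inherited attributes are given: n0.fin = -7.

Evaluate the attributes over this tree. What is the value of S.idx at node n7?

1. n0.fin = -7  [given at root]
2. n1.live = 7  [S₀.fin + 14]
3. n2.fin = 26  [D.live + 19]
4. n4.tag = 24  [terminal]
5. n5.wid = false  [terminal]
6. n3.wid = 8  [g.tag - 16]
7. n3.sig = 18  [18]
8. n2.acc = true  [true]
9. n2.idx = true  [true]
10. n6.tag = -4  [terminal]
11. n1.val = 24  [D.live + 17]
12. n7.fin = 1  [S₀.fin + 8]
13. n9.lim = 25  [terminal]
14. n10.fin = 16  [f.lim - 9]
15. n11.tag = -9  [terminal]
16. n12.lim = 21  [terminal]
17. n10.acc = true  [g.tag == -9]
18. n10.idx = false  [false]
19. n8.wid = 24  [f.lim - 1]
20. n8.sig = 29  [f.lim * -2 + 79]
21. n13.live = "uz"  ["uz"]
22. n13.lab = 19  [A.sig - 10]
23. n13.fin = true  [A.wid == 24]
24. n14.live = 27  [C.lab + 8]
25. n15.tag = 12  [terminal]
26. n14.val = -4  [g.tag + D.live - 43]
27. n13.depth = -1  [D.val + C.lab - 16]
28. n16.wid = false  [terminal]
29. n7.acc = false  [C.depth > -1]
30. n7.idx = true  [C.depth > -2]
31. n17.tag = "wu"  ["wu"]
32. n18.live = 27  [27]
33. n19.live = "yx"  ["yx"]
34. n19.lab = 0  [D.live - 27]
35. n19.fin = false  [D.live > 27]
36. n20.wid = true  [terminal]
37. n21.wid = true  [terminal]
38. n22.tag = 21  [terminal]
39. n19.depth = 25  [C.lab + g.tag + 4]
40. n18.val = 13  [D.live * 2 - 41]
41. n17.pre = 6  [6]
42. n17.val = 11  [len(E.tag) + 9]
43. n0.acc = true  [S₁.idx == true]
44. n0.idx = true  [E.val > 10]

true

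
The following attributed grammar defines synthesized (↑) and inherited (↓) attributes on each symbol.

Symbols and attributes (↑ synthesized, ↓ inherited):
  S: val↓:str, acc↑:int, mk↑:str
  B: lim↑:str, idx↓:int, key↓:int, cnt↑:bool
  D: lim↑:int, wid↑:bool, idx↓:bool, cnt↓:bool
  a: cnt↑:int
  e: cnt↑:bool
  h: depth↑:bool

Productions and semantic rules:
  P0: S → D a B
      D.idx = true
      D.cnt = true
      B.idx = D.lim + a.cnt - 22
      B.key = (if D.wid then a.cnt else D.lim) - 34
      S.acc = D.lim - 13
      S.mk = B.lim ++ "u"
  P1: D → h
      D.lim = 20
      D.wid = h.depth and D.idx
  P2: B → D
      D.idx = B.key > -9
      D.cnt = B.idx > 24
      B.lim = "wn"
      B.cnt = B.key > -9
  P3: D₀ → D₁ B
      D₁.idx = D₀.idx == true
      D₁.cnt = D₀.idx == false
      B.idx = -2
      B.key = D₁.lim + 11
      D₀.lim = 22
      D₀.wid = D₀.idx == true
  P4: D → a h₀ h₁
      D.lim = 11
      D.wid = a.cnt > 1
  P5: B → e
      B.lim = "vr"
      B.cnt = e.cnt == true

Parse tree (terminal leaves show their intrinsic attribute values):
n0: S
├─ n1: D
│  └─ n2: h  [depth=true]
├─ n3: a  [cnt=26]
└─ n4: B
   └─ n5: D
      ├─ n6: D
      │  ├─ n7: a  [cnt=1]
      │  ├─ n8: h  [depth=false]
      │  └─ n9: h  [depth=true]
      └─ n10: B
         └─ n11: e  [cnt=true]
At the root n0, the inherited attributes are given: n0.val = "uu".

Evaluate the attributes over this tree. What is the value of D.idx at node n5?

true

1. n0.val = "uu"  [given at root]
2. n1.idx = true  [true]
3. n1.cnt = true  [true]
4. n2.depth = true  [terminal]
5. n1.lim = 20  [20]
6. n1.wid = true  [h.depth and D.idx]
7. n3.cnt = 26  [terminal]
8. n4.idx = 24  [D.lim + a.cnt - 22]
9. n4.key = -8  [(if D.wid then a.cnt else D.lim) - 34]
10. n5.idx = true  [B.key > -9]
11. n5.cnt = false  [B.idx > 24]
12. n6.idx = true  [D₀.idx == true]
13. n6.cnt = false  [D₀.idx == false]
14. n7.cnt = 1  [terminal]
15. n8.depth = false  [terminal]
16. n9.depth = true  [terminal]
17. n6.lim = 11  [11]
18. n6.wid = false  [a.cnt > 1]
19. n10.idx = -2  [-2]
20. n10.key = 22  [D₁.lim + 11]
21. n11.cnt = true  [terminal]
22. n10.lim = "vr"  ["vr"]
23. n10.cnt = true  [e.cnt == true]
24. n5.lim = 22  [22]
25. n5.wid = true  [D₀.idx == true]
26. n4.lim = "wn"  ["wn"]
27. n4.cnt = true  [B.key > -9]
28. n0.acc = 7  [D.lim - 13]
29. n0.mk = "wnu"  [B.lim ++ "u"]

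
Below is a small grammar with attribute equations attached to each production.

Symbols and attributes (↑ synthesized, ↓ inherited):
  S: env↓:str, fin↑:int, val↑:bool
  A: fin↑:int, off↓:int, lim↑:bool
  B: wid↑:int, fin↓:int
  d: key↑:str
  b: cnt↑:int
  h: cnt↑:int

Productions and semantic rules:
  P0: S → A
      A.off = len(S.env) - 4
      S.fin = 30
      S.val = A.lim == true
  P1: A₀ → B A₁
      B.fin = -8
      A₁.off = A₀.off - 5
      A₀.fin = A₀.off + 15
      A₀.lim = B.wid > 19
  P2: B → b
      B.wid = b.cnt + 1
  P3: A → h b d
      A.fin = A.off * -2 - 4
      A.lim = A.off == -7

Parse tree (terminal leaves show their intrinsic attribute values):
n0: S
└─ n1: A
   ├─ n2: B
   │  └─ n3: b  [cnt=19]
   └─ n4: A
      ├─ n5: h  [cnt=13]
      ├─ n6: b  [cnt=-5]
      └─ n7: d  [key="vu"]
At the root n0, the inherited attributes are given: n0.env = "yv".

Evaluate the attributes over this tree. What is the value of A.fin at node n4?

1. n0.env = "yv"  [given at root]
2. n1.off = -2  [len(S.env) - 4]
3. n2.fin = -8  [-8]
4. n3.cnt = 19  [terminal]
5. n2.wid = 20  [b.cnt + 1]
6. n4.off = -7  [A₀.off - 5]
7. n5.cnt = 13  [terminal]
8. n6.cnt = -5  [terminal]
9. n7.key = "vu"  [terminal]
10. n4.fin = 10  [A.off * -2 - 4]
11. n4.lim = true  [A.off == -7]
12. n1.fin = 13  [A₀.off + 15]
13. n1.lim = true  [B.wid > 19]
14. n0.fin = 30  [30]
15. n0.val = true  [A.lim == true]

10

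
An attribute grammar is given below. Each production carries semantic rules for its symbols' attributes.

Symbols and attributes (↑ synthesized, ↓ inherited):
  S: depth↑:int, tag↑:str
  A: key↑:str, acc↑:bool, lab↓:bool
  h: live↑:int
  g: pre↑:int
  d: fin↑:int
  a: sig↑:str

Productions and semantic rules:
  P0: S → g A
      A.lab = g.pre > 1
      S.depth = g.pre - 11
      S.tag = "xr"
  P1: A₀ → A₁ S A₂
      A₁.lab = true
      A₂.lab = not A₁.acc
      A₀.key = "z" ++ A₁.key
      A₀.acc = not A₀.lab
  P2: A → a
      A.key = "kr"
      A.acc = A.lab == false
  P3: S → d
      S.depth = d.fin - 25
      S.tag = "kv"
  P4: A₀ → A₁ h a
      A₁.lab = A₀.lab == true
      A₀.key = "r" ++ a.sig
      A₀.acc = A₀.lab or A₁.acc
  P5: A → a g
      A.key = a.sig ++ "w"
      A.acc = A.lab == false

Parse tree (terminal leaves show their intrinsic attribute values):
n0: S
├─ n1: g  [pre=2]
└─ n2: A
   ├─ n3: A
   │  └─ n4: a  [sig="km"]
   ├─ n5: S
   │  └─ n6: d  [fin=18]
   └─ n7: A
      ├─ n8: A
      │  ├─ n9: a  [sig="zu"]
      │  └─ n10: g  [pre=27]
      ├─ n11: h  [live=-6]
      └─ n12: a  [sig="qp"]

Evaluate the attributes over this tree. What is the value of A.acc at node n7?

1. n1.pre = 2  [terminal]
2. n2.lab = true  [g.pre > 1]
3. n3.lab = true  [true]
4. n4.sig = "km"  [terminal]
5. n3.key = "kr"  ["kr"]
6. n3.acc = false  [A.lab == false]
7. n6.fin = 18  [terminal]
8. n5.depth = -7  [d.fin - 25]
9. n5.tag = "kv"  ["kv"]
10. n7.lab = true  [not A₁.acc]
11. n8.lab = true  [A₀.lab == true]
12. n9.sig = "zu"  [terminal]
13. n10.pre = 27  [terminal]
14. n8.key = "zuw"  [a.sig ++ "w"]
15. n8.acc = false  [A.lab == false]
16. n11.live = -6  [terminal]
17. n12.sig = "qp"  [terminal]
18. n7.key = "rqp"  ["r" ++ a.sig]
19. n7.acc = true  [A₀.lab or A₁.acc]
20. n2.key = "zkr"  ["z" ++ A₁.key]
21. n2.acc = false  [not A₀.lab]
22. n0.depth = -9  [g.pre - 11]
23. n0.tag = "xr"  ["xr"]

true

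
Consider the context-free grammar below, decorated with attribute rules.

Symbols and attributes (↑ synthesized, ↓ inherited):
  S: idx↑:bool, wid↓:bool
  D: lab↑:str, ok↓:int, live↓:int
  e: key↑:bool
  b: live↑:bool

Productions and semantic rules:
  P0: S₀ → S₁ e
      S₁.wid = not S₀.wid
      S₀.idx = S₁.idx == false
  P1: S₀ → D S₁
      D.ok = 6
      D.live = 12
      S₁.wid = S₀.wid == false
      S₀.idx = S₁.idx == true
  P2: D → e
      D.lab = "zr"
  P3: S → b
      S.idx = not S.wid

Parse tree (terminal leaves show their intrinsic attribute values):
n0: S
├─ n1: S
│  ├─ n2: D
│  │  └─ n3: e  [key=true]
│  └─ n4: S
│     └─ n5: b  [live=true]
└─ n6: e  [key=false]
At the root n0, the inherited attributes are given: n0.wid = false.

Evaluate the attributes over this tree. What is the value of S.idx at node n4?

1. n0.wid = false  [given at root]
2. n1.wid = true  [not S₀.wid]
3. n2.ok = 6  [6]
4. n2.live = 12  [12]
5. n3.key = true  [terminal]
6. n2.lab = "zr"  ["zr"]
7. n4.wid = false  [S₀.wid == false]
8. n5.live = true  [terminal]
9. n4.idx = true  [not S.wid]
10. n1.idx = true  [S₁.idx == true]
11. n6.key = false  [terminal]
12. n0.idx = false  [S₁.idx == false]

true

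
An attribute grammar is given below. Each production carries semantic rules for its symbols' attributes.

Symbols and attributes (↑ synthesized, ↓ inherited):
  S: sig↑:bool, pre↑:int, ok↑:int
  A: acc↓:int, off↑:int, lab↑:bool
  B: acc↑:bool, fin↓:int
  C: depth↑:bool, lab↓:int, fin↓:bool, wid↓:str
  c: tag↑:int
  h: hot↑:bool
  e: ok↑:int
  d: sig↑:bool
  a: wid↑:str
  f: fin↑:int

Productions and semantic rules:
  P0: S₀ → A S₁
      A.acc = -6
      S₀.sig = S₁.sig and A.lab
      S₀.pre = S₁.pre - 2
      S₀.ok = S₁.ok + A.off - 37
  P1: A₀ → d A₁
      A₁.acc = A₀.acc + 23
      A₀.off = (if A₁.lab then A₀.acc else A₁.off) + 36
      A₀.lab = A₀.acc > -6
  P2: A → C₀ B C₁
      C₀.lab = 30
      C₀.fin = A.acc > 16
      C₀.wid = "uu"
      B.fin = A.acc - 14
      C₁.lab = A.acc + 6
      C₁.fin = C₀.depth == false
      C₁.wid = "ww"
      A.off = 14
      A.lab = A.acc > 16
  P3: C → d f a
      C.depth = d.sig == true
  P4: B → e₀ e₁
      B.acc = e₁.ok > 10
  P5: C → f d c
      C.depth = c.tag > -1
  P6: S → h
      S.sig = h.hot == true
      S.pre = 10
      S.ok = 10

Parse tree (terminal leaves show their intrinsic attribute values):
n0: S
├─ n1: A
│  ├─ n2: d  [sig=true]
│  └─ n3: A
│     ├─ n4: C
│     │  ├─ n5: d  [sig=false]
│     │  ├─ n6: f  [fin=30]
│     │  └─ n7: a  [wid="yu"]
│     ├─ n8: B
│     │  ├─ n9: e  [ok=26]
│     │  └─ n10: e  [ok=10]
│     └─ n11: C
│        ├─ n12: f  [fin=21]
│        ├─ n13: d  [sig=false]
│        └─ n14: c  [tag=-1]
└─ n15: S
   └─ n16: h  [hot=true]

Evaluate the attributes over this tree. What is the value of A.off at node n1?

30

1. n1.acc = -6  [-6]
2. n2.sig = true  [terminal]
3. n3.acc = 17  [A₀.acc + 23]
4. n4.lab = 30  [30]
5. n4.fin = true  [A.acc > 16]
6. n4.wid = "uu"  ["uu"]
7. n5.sig = false  [terminal]
8. n6.fin = 30  [terminal]
9. n7.wid = "yu"  [terminal]
10. n4.depth = false  [d.sig == true]
11. n8.fin = 3  [A.acc - 14]
12. n9.ok = 26  [terminal]
13. n10.ok = 10  [terminal]
14. n8.acc = false  [e₁.ok > 10]
15. n11.lab = 23  [A.acc + 6]
16. n11.fin = true  [C₀.depth == false]
17. n11.wid = "ww"  ["ww"]
18. n12.fin = 21  [terminal]
19. n13.sig = false  [terminal]
20. n14.tag = -1  [terminal]
21. n11.depth = false  [c.tag > -1]
22. n3.off = 14  [14]
23. n3.lab = true  [A.acc > 16]
24. n1.off = 30  [(if A₁.lab then A₀.acc else A₁.off) + 36]
25. n1.lab = false  [A₀.acc > -6]
26. n16.hot = true  [terminal]
27. n15.sig = true  [h.hot == true]
28. n15.pre = 10  [10]
29. n15.ok = 10  [10]
30. n0.sig = false  [S₁.sig and A.lab]
31. n0.pre = 8  [S₁.pre - 2]
32. n0.ok = 3  [S₁.ok + A.off - 37]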